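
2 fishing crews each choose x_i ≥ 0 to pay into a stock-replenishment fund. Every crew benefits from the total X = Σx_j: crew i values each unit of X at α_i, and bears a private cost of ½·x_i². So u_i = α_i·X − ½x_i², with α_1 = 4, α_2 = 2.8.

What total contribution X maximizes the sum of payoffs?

Planner FOC: ∂(Σu_j)/∂x_i = (Σα_j) − x_i = 0, so x_i^SO = Σα_j = 6.8 for every i; X^SO = 13.6.

13.6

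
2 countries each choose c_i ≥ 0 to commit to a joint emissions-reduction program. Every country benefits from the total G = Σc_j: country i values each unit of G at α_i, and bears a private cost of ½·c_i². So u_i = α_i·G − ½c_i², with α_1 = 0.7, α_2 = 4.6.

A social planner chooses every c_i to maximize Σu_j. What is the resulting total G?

Planner FOC: ∂(Σu_j)/∂c_i = (Σα_j) − c_i = 0, so c_i^SO = Σα_j = 5.3 for every i; G^SO = 10.6.

10.6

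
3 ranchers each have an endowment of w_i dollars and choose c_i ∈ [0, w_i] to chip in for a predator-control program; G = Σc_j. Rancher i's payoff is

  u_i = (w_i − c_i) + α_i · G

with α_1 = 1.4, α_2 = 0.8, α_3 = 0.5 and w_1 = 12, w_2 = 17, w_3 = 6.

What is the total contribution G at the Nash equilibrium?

12

∂u_i/∂c_i = α_i − 1, so rancher i contributes w_i if α_i > 1, else 0.
α_i > 1 for i ∈ {1}; NE contributions (12, 0, 0), G = 12.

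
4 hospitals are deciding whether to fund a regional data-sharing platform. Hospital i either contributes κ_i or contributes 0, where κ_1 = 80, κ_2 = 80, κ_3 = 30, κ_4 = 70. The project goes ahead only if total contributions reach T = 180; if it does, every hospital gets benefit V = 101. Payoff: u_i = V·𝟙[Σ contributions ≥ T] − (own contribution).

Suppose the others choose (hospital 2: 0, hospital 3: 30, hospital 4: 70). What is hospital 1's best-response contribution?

Others' total = 100. Contributing 80 brings total to 180 ≥ 180: gain V − κ_1 = 21.
Best response: 80.

80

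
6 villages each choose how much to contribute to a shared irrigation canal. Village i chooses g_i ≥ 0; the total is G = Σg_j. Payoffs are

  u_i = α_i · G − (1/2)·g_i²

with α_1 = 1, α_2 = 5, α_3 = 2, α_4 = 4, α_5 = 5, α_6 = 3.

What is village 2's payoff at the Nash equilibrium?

87.5

Village i's FOC: ∂u_i/∂g_i = α_i − g_i = 0, so g_i* = α_i.
NE contributions = (1, 5, 2, 4, 5, 3); G = 20.
u_2 = α_2·G − ½·(g_2)² = 5·20 − ½·5² = 87.5.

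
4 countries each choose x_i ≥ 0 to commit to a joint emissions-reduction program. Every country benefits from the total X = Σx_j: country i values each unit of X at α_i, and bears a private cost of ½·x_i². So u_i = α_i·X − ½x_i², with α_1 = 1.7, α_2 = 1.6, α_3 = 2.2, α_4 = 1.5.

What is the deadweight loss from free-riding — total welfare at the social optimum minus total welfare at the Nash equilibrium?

Country i's FOC: ∂u_i/∂x_i = α_i − x_i = 0, so x_i* = α_i.
NE contributions = (1.7, 1.6, 2.2, 1.5); X = 7.
W^NE = (Σα)·X − ½Σα_i² = 7² − ½·12.54 = 42.73.
Planner sets x_i = Σα_j = 7 for every i, so X^SO = 4·7 = 28.
W^SO = (Σα)·X^SO − ½·4·(Σα)² = (4/2)·7² = 98.
Deadweight loss = W^SO − W^NE = 55.27.

55.27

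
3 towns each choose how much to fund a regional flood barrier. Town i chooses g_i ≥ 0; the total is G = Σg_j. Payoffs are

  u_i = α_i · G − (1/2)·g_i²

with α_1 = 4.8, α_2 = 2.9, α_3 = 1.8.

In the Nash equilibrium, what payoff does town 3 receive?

15.48

Town i's FOC: ∂u_i/∂g_i = α_i − g_i = 0, so g_i* = α_i.
NE contributions = (4.8, 2.9, 1.8); G = 9.5.
u_3 = α_3·G − ½·(g_3)² = 1.8·9.5 − ½·1.8² = 15.48.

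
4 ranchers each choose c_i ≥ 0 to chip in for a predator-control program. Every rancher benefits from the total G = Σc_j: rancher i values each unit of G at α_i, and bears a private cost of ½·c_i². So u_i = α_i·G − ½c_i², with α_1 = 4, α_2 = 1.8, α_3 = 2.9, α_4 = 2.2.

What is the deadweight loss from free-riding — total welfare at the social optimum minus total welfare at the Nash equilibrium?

135.055

Rancher i's FOC: ∂u_i/∂c_i = α_i − c_i = 0, so c_i* = α_i.
NE contributions = (4, 1.8, 2.9, 2.2); G = 10.9.
W^NE = (Σα)·G − ½Σα_i² = 10.9² − ½·32.49 = 102.565.
Planner sets c_i = Σα_j = 10.9 for every i, so G^SO = 4·10.9 = 43.6.
W^SO = (Σα)·G^SO − ½·4·(Σα)² = (4/2)·10.9² = 237.62.
Deadweight loss = W^SO − W^NE = 135.055.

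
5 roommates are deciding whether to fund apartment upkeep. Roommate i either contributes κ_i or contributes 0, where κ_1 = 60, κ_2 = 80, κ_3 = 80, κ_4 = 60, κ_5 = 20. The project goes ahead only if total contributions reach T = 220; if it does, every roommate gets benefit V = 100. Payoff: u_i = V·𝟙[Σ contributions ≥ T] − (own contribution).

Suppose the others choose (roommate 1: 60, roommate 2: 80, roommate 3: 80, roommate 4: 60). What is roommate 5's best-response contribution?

0

Others' total = 280 ≥ 220; contributing adds cost 20 for no extra benefit.
Best response: 0.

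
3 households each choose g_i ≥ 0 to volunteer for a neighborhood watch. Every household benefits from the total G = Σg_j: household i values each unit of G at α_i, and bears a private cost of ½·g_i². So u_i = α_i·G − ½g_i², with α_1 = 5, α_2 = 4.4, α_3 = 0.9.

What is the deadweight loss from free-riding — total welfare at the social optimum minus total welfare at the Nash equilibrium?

Household i's FOC: ∂u_i/∂g_i = α_i − g_i = 0, so g_i* = α_i.
NE contributions = (5, 4.4, 0.9); G = 10.3.
W^NE = (Σα)·G − ½Σα_i² = 10.3² − ½·45.17 = 83.505.
Planner sets g_i = Σα_j = 10.3 for every i, so G^SO = 3·10.3 = 30.9.
W^SO = (Σα)·G^SO − ½·3·(Σα)² = (3/2)·10.3² = 159.135.
Deadweight loss = W^SO − W^NE = 75.63.

75.63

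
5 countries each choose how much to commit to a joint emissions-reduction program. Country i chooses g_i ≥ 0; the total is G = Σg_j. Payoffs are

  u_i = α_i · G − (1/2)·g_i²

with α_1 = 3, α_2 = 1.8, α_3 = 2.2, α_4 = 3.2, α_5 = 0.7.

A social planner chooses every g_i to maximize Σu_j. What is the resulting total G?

Planner FOC: ∂(Σu_j)/∂g_i = (Σα_j) − g_i = 0, so g_i^SO = Σα_j = 10.9 for every i; G^SO = 54.5.

54.5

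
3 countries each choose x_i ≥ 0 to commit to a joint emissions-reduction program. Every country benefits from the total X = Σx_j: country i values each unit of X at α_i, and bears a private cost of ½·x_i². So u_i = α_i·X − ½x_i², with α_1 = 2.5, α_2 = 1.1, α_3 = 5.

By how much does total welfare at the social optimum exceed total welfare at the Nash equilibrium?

Country i's FOC: ∂u_i/∂x_i = α_i − x_i = 0, so x_i* = α_i.
NE contributions = (2.5, 1.1, 5); X = 8.6.
W^NE = (Σα)·X − ½Σα_i² = 8.6² − ½·32.46 = 57.73.
Planner sets x_i = Σα_j = 8.6 for every i, so X^SO = 3·8.6 = 25.8.
W^SO = (Σα)·X^SO − ½·3·(Σα)² = (3/2)·8.6² = 110.94.
Deadweight loss = W^SO − W^NE = 53.21.

53.21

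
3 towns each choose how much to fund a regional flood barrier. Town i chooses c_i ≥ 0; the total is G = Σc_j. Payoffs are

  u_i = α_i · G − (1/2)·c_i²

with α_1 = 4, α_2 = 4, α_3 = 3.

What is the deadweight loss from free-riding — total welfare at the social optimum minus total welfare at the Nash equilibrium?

81

Town i's FOC: ∂u_i/∂c_i = α_i − c_i = 0, so c_i* = α_i.
NE contributions = (4, 4, 3); G = 11.
W^NE = (Σα)·G − ½Σα_i² = 11² − ½·41 = 100.5.
Planner sets c_i = Σα_j = 11 for every i, so G^SO = 3·11 = 33.
W^SO = (Σα)·G^SO − ½·3·(Σα)² = (3/2)·11² = 181.5.
Deadweight loss = W^SO − W^NE = 81.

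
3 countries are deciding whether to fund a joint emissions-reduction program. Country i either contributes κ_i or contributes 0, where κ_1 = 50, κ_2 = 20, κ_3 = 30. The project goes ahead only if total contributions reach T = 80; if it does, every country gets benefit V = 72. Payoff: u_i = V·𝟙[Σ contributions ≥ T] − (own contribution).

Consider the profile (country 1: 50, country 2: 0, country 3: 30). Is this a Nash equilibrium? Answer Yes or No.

Total = 80 ≥ 80: provided.
Country 1 (pledges 50, payoff 22): dropping to 0 → total 30, payoff 0. No gain.
Country 2 (pledges 0, payoff 72): pledging 20 → total 100, payoff 52. No gain.
Country 3 (pledges 30, payoff 42): dropping to 0 → total 50, payoff 0. No gain.

Yes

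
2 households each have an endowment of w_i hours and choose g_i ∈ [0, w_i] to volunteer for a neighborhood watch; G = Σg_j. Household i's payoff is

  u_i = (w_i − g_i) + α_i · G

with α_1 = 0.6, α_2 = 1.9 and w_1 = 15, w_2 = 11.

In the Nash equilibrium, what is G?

11

∂u_i/∂g_i = α_i − 1, so household i contributes w_i if α_i > 1, else 0.
α_i > 1 for i ∈ {2}; NE contributions (0, 11), G = 11.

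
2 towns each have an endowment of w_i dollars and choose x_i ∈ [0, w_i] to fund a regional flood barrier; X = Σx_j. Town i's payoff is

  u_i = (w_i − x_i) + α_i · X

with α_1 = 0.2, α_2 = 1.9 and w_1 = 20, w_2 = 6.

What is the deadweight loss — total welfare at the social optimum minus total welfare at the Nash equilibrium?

∂u_i/∂x_i = α_i − 1, so town i contributes w_i if α_i > 1, else 0.
α_i > 1 for i ∈ {2}; NE contributions (0, 6), X = 6.
W^NE = Σw_i − X^NE + (Σα_i)·X^NE = 26 + 1.1·6 = 32.6.
Planner: ∂(Σu_j)/∂x_i = Σα_j − 1 = 1.1 > 0, so everyone contributes w_i; X^SO = 26, W^SO = 26 + 1.1·26 = 54.6.
Deadweight loss = 22.

22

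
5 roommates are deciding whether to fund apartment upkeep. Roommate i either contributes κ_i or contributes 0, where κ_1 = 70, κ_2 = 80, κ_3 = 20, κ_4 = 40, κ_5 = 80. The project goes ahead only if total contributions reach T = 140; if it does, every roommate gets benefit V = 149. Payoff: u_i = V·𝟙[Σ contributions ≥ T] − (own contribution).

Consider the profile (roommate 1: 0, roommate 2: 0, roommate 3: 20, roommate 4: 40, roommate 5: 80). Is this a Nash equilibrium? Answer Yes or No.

Yes

Total = 140 ≥ 140: provided.
Roommate 1 (pledges 0, payoff 149): pledging 70 → total 210, payoff 79. No gain.
Roommate 2 (pledges 0, payoff 149): pledging 80 → total 220, payoff 69. No gain.
Roommate 3 (pledges 20, payoff 129): dropping to 0 → total 120, payoff 0. No gain.
Roommate 4 (pledges 40, payoff 109): dropping to 0 → total 100, payoff 0. No gain.
Roommate 5 (pledges 80, payoff 69): dropping to 0 → total 60, payoff 0. No gain.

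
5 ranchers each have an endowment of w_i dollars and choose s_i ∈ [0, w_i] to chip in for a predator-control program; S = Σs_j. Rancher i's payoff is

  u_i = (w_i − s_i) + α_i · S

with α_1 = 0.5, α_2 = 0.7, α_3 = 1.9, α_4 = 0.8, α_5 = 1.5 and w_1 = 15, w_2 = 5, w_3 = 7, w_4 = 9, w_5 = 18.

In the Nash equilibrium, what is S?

25

∂u_i/∂s_i = α_i − 1, so rancher i contributes w_i if α_i > 1, else 0.
α_i > 1 for i ∈ {3, 5}; NE contributions (0, 0, 7, 0, 18), S = 25.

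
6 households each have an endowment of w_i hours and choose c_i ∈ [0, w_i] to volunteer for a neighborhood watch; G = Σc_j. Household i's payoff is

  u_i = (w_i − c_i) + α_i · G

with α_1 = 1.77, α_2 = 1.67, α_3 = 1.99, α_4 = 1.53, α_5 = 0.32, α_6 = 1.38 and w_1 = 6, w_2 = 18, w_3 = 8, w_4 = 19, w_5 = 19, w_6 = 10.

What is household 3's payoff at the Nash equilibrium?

∂u_i/∂c_i = α_i − 1, so household i contributes w_i if α_i > 1, else 0.
α_i > 1 for i ∈ {1, 2, 3, 4, 6}; NE contributions (6, 18, 8, 19, 0, 10), G = 61.
u_3 = (8 − 8) + 1.99·61 = 121.39.

121.39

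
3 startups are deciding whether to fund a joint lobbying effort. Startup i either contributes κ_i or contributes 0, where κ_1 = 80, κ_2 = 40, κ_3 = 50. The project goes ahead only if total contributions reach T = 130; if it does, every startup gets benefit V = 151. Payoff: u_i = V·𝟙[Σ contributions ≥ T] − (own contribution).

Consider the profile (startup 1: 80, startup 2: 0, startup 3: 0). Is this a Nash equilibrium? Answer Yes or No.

No

Total = 80 < 130: not provided.
Startup 1 (pledges 80, payoff -80): dropping to 0 → total 0, payoff 0. Profitable deviation.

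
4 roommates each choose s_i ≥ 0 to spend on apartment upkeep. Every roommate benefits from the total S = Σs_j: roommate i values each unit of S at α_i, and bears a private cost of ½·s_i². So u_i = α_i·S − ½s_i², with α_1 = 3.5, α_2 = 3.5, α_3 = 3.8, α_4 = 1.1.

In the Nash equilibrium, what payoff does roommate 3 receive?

38

Roommate i's FOC: ∂u_i/∂s_i = α_i − s_i = 0, so s_i* = α_i.
NE contributions = (3.5, 3.5, 3.8, 1.1); S = 11.9.
u_3 = α_3·S − ½·(s_3)² = 3.8·11.9 − ½·3.8² = 38.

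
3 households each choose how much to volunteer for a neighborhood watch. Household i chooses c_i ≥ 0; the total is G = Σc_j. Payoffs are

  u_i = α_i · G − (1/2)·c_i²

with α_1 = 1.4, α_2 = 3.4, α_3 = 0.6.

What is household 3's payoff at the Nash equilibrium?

Household i's FOC: ∂u_i/∂c_i = α_i − c_i = 0, so c_i* = α_i.
NE contributions = (1.4, 3.4, 0.6); G = 5.4.
u_3 = α_3·G − ½·(c_3)² = 0.6·5.4 − ½·0.6² = 3.06.

3.06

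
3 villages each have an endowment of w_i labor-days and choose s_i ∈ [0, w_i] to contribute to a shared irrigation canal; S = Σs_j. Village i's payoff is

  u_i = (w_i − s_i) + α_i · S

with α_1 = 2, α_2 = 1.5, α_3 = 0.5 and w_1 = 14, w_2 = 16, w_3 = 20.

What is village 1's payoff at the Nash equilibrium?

60

∂u_i/∂s_i = α_i − 1, so village i contributes w_i if α_i > 1, else 0.
α_i > 1 for i ∈ {1, 2}; NE contributions (14, 16, 0), S = 30.
u_1 = (14 − 14) + 2·30 = 60.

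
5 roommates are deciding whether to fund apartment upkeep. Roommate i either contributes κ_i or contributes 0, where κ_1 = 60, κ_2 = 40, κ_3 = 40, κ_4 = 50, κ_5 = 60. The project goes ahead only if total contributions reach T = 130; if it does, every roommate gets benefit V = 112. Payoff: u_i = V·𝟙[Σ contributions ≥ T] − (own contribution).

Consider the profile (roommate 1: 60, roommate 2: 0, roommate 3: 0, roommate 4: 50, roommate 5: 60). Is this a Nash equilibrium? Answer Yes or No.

Total = 170 ≥ 130: provided.
Roommate 1 (pledges 60, payoff 52): dropping to 0 → total 110, payoff 0. No gain.
Roommate 2 (pledges 0, payoff 112): pledging 40 → total 210, payoff 72. No gain.
Roommate 3 (pledges 0, payoff 112): pledging 40 → total 210, payoff 72. No gain.
Roommate 4 (pledges 50, payoff 62): dropping to 0 → total 120, payoff 0. No gain.
Roommate 5 (pledges 60, payoff 52): dropping to 0 → total 110, payoff 0. No gain.

Yes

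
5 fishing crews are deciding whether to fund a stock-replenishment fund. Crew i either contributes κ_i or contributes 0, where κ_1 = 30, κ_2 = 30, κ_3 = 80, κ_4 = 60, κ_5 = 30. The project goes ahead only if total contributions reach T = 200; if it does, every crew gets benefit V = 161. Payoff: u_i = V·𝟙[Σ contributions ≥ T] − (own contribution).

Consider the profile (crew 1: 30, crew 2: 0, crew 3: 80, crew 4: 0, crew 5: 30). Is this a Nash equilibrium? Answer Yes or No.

No

Total = 140 < 200: not provided.
Crew 1 (pledges 30, payoff -30): dropping to 0 → total 110, payoff 0. Profitable deviation.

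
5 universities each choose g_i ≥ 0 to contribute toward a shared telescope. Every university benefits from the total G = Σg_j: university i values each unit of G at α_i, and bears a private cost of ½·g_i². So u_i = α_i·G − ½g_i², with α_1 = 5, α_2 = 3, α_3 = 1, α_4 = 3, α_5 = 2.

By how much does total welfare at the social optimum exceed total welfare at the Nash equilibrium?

University i's FOC: ∂u_i/∂g_i = α_i − g_i = 0, so g_i* = α_i.
NE contributions = (5, 3, 1, 3, 2); G = 14.
W^NE = (Σα)·G − ½Σα_i² = 14² − ½·48 = 172.
Planner sets g_i = Σα_j = 14 for every i, so G^SO = 5·14 = 70.
W^SO = (Σα)·G^SO − ½·5·(Σα)² = (5/2)·14² = 490.
Deadweight loss = W^SO − W^NE = 318.

318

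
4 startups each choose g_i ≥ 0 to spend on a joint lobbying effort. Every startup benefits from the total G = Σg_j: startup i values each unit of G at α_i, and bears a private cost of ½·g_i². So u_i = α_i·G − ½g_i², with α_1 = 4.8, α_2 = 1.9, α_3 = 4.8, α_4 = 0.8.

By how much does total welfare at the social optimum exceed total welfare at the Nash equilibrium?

Startup i's FOC: ∂u_i/∂g_i = α_i − g_i = 0, so g_i* = α_i.
NE contributions = (4.8, 1.9, 4.8, 0.8); G = 12.3.
W^NE = (Σα)·G − ½Σα_i² = 12.3² − ½·50.33 = 126.125.
Planner sets g_i = Σα_j = 12.3 for every i, so G^SO = 4·12.3 = 49.2.
W^SO = (Σα)·G^SO − ½·4·(Σα)² = (4/2)·12.3² = 302.58.
Deadweight loss = W^SO − W^NE = 176.455.

176.455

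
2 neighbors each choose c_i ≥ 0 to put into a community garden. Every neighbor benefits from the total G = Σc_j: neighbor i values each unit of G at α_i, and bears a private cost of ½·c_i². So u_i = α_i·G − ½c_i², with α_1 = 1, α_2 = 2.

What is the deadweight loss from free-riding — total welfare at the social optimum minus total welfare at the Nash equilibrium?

Neighbor i's FOC: ∂u_i/∂c_i = α_i − c_i = 0, so c_i* = α_i.
NE contributions = (1, 2); G = 3.
W^NE = (Σα)·G − ½Σα_i² = 3² − ½·5 = 6.5.
Planner sets c_i = Σα_j = 3 for every i, so G^SO = 2·3 = 6.
W^SO = (Σα)·G^SO − ½·2·(Σα)² = (2/2)·3² = 9.
Deadweight loss = W^SO − W^NE = 2.5.

2.5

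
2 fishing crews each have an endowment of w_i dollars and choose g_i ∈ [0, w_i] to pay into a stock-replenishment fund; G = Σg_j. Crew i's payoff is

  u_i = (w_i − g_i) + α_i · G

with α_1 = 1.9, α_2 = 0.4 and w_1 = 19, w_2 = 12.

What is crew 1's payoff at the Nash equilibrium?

∂u_i/∂g_i = α_i − 1, so crew i contributes w_i if α_i > 1, else 0.
α_i > 1 for i ∈ {1}; NE contributions (19, 0), G = 19.
u_1 = (19 − 19) + 1.9·19 = 36.1.

36.1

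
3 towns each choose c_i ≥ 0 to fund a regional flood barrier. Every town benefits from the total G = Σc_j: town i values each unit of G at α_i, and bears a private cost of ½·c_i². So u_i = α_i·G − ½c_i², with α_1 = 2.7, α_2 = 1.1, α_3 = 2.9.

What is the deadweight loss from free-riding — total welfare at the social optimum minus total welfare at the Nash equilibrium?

Town i's FOC: ∂u_i/∂c_i = α_i − c_i = 0, so c_i* = α_i.
NE contributions = (2.7, 1.1, 2.9); G = 6.7.
W^NE = (Σα)·G − ½Σα_i² = 6.7² − ½·16.91 = 36.435.
Planner sets c_i = Σα_j = 6.7 for every i, so G^SO = 3·6.7 = 20.1.
W^SO = (Σα)·G^SO − ½·3·(Σα)² = (3/2)·6.7² = 67.335.
Deadweight loss = W^SO − W^NE = 30.9.

30.9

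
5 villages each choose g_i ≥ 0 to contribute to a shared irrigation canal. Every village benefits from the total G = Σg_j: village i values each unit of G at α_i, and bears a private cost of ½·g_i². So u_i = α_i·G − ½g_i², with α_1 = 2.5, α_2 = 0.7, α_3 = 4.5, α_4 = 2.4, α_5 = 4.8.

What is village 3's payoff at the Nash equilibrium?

56.925

Village i's FOC: ∂u_i/∂g_i = α_i − g_i = 0, so g_i* = α_i.
NE contributions = (2.5, 0.7, 4.5, 2.4, 4.8); G = 14.9.
u_3 = α_3·G − ½·(g_3)² = 4.5·14.9 − ½·4.5² = 56.925.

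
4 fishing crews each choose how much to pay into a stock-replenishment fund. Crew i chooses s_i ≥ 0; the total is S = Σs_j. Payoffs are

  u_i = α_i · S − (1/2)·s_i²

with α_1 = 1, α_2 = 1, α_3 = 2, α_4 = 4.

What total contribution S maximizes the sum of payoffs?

Planner FOC: ∂(Σu_j)/∂s_i = (Σα_j) − s_i = 0, so s_i^SO = Σα_j = 8 for every i; S^SO = 32.

32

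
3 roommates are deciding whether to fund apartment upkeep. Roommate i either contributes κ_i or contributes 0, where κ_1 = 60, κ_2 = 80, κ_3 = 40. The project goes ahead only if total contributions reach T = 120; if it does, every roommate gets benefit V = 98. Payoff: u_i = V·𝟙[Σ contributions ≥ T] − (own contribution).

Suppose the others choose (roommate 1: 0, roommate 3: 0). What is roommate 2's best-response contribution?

Others' total = 0. Even contributing 80 gives 80 < 120: no benefit either way.
Best response: 0.

0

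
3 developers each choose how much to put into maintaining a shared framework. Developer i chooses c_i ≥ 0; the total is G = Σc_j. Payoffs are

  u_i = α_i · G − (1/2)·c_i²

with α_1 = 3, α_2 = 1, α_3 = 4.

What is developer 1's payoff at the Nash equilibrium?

Developer i's FOC: ∂u_i/∂c_i = α_i − c_i = 0, so c_i* = α_i.
NE contributions = (3, 1, 4); G = 8.
u_1 = α_1·G − ½·(c_1)² = 3·8 − ½·3² = 19.5.

19.5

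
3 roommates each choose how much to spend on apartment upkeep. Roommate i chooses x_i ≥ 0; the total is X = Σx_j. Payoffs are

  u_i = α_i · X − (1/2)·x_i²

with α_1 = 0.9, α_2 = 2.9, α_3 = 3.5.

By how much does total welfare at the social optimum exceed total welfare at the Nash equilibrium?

37.38

Roommate i's FOC: ∂u_i/∂x_i = α_i − x_i = 0, so x_i* = α_i.
NE contributions = (0.9, 2.9, 3.5); X = 7.3.
W^NE = (Σα)·X − ½Σα_i² = 7.3² − ½·21.47 = 42.555.
Planner sets x_i = Σα_j = 7.3 for every i, so X^SO = 3·7.3 = 21.9.
W^SO = (Σα)·X^SO − ½·3·(Σα)² = (3/2)·7.3² = 79.935.
Deadweight loss = W^SO − W^NE = 37.38.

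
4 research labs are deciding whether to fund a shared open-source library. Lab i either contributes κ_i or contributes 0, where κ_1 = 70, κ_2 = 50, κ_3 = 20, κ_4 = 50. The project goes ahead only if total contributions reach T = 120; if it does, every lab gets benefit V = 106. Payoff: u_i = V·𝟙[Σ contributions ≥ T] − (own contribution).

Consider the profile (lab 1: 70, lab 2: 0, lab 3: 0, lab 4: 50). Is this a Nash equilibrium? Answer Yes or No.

Total = 120 ≥ 120: provided.
Lab 1 (pledges 70, payoff 36): dropping to 0 → total 50, payoff 0. No gain.
Lab 2 (pledges 0, payoff 106): pledging 50 → total 170, payoff 56. No gain.
Lab 3 (pledges 0, payoff 106): pledging 20 → total 140, payoff 86. No gain.
Lab 4 (pledges 50, payoff 56): dropping to 0 → total 70, payoff 0. No gain.

Yes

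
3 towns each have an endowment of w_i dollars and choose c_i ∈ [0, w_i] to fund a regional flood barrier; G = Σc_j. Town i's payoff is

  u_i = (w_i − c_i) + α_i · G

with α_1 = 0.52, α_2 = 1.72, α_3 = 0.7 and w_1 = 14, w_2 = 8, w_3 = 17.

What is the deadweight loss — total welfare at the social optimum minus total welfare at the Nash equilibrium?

∂u_i/∂c_i = α_i − 1, so town i contributes w_i if α_i > 1, else 0.
α_i > 1 for i ∈ {2}; NE contributions (0, 8, 0), G = 8.
W^NE = Σw_i − G^NE + (Σα_i)·G^NE = 39 + 1.94·8 = 54.52.
Planner: ∂(Σu_j)/∂c_i = Σα_j − 1 = 1.94 > 0, so everyone contributes w_i; G^SO = 39, W^SO = 39 + 1.94·39 = 114.66.
Deadweight loss = 60.14.

60.14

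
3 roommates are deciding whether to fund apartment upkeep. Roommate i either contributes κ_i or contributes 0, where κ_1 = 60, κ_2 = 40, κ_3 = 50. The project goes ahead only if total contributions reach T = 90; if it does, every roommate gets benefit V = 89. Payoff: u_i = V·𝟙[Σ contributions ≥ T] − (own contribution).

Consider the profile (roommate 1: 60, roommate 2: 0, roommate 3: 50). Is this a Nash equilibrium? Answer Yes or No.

Yes

Total = 110 ≥ 90: provided.
Roommate 1 (pledges 60, payoff 29): dropping to 0 → total 50, payoff 0. No gain.
Roommate 2 (pledges 0, payoff 89): pledging 40 → total 150, payoff 49. No gain.
Roommate 3 (pledges 50, payoff 39): dropping to 0 → total 60, payoff 0. No gain.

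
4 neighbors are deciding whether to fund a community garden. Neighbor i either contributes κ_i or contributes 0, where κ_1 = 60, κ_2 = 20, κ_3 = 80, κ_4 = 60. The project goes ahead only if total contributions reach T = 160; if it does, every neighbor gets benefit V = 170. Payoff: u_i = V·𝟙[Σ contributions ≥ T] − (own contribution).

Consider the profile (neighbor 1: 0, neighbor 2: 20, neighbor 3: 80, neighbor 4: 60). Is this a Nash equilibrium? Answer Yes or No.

Yes

Total = 160 ≥ 160: provided.
Neighbor 1 (pledges 0, payoff 170): pledging 60 → total 220, payoff 110. No gain.
Neighbor 2 (pledges 20, payoff 150): dropping to 0 → total 140, payoff 0. No gain.
Neighbor 3 (pledges 80, payoff 90): dropping to 0 → total 80, payoff 0. No gain.
Neighbor 4 (pledges 60, payoff 110): dropping to 0 → total 100, payoff 0. No gain.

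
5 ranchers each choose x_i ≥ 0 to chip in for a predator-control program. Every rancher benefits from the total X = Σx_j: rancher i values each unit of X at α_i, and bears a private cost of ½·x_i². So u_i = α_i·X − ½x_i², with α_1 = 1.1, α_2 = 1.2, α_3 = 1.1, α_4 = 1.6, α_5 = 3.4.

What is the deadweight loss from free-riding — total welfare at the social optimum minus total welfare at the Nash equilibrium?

114.83

Rancher i's FOC: ∂u_i/∂x_i = α_i − x_i = 0, so x_i* = α_i.
NE contributions = (1.1, 1.2, 1.1, 1.6, 3.4); X = 8.4.
W^NE = (Σα)·X − ½Σα_i² = 8.4² − ½·17.98 = 61.57.
Planner sets x_i = Σα_j = 8.4 for every i, so X^SO = 5·8.4 = 42.
W^SO = (Σα)·X^SO − ½·5·(Σα)² = (5/2)·8.4² = 176.4.
Deadweight loss = W^SO − W^NE = 114.83.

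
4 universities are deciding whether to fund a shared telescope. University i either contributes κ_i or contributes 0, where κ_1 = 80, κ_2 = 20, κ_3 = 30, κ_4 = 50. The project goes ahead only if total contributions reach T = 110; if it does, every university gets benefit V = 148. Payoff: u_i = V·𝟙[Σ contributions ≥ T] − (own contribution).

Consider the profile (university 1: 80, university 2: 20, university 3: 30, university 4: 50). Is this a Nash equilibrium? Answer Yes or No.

No

Total = 180 ≥ 110: provided.
University 1 (pledges 80, payoff 68): dropping to 0 → total 100, payoff 0. No gain.
University 2 (pledges 20, payoff 128): dropping to 0 → total 160, payoff 148. Profitable deviation.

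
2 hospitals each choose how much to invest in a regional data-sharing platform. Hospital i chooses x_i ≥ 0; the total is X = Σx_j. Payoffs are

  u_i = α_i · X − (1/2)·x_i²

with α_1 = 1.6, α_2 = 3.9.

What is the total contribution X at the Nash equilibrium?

Hospital i's FOC: ∂u_i/∂x_i = α_i − x_i = 0, so x_i* = α_i.
NE contributions = (1.6, 3.9); X = 5.5.

5.5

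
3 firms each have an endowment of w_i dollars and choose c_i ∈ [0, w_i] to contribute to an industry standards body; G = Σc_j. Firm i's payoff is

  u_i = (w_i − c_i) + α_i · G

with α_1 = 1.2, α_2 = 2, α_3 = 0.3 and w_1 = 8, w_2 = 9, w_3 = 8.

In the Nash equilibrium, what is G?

∂u_i/∂c_i = α_i − 1, so firm i contributes w_i if α_i > 1, else 0.
α_i > 1 for i ∈ {1, 2}; NE contributions (8, 9, 0), G = 17.

17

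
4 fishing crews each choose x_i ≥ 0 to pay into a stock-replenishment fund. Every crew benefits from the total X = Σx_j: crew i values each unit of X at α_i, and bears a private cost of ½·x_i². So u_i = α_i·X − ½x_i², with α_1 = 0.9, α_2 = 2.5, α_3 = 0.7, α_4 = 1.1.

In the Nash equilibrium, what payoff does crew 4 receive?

Crew i's FOC: ∂u_i/∂x_i = α_i − x_i = 0, so x_i* = α_i.
NE contributions = (0.9, 2.5, 0.7, 1.1); X = 5.2.
u_4 = α_4·X − ½·(x_4)² = 1.1·5.2 − ½·1.1² = 5.115.

5.115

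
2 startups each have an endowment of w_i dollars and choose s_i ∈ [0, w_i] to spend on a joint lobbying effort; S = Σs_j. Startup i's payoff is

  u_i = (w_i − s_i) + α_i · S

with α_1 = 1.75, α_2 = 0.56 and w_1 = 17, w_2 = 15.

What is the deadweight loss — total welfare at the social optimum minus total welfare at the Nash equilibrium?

∂u_i/∂s_i = α_i − 1, so startup i contributes w_i if α_i > 1, else 0.
α_i > 1 for i ∈ {1}; NE contributions (17, 0), S = 17.
W^NE = Σw_i − S^NE + (Σα_i)·S^NE = 32 + 1.31·17 = 54.27.
Planner: ∂(Σu_j)/∂s_i = Σα_j − 1 = 1.31 > 0, so everyone contributes w_i; S^SO = 32, W^SO = 32 + 1.31·32 = 73.92.
Deadweight loss = 19.65.

19.65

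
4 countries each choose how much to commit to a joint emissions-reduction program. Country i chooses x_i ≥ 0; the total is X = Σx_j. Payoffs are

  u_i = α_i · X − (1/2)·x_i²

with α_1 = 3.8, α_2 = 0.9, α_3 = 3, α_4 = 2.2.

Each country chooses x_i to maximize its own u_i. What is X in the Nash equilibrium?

9.9

Country i's FOC: ∂u_i/∂x_i = α_i − x_i = 0, so x_i* = α_i.
NE contributions = (3.8, 0.9, 3, 2.2); X = 9.9.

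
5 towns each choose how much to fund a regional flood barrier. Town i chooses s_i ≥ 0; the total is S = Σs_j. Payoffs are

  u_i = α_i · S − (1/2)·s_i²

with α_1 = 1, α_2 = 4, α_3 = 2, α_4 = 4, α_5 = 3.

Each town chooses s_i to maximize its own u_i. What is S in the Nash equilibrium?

Town i's FOC: ∂u_i/∂s_i = α_i − s_i = 0, so s_i* = α_i.
NE contributions = (1, 4, 2, 4, 3); S = 14.

14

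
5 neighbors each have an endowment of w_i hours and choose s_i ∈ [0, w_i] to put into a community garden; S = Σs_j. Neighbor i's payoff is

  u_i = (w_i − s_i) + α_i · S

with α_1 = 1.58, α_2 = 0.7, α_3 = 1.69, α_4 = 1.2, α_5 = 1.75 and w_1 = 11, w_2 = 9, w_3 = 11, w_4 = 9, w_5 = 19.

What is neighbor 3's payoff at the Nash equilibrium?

84.5

∂u_i/∂s_i = α_i − 1, so neighbor i contributes w_i if α_i > 1, else 0.
α_i > 1 for i ∈ {1, 3, 4, 5}; NE contributions (11, 0, 11, 9, 19), S = 50.
u_3 = (11 − 11) + 1.69·50 = 84.5.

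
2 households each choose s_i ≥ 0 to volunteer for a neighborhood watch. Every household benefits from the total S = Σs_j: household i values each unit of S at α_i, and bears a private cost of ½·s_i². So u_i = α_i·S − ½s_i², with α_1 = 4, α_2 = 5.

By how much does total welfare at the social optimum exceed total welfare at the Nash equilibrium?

Household i's FOC: ∂u_i/∂s_i = α_i − s_i = 0, so s_i* = α_i.
NE contributions = (4, 5); S = 9.
W^NE = (Σα)·S − ½Σα_i² = 9² − ½·41 = 60.5.
Planner sets s_i = Σα_j = 9 for every i, so S^SO = 2·9 = 18.
W^SO = (Σα)·S^SO − ½·2·(Σα)² = (2/2)·9² = 81.
Deadweight loss = W^SO − W^NE = 20.5.

20.5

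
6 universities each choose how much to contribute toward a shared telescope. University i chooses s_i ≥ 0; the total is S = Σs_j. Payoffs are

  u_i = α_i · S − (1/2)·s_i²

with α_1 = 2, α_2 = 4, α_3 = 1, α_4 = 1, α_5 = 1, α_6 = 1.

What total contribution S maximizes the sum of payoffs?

60

Planner FOC: ∂(Σu_j)/∂s_i = (Σα_j) − s_i = 0, so s_i^SO = Σα_j = 10 for every i; S^SO = 60.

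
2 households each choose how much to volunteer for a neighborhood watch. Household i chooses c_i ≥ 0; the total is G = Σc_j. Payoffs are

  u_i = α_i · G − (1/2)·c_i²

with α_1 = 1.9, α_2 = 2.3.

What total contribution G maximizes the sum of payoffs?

Planner FOC: ∂(Σu_j)/∂c_i = (Σα_j) − c_i = 0, so c_i^SO = Σα_j = 4.2 for every i; G^SO = 8.4.

8.4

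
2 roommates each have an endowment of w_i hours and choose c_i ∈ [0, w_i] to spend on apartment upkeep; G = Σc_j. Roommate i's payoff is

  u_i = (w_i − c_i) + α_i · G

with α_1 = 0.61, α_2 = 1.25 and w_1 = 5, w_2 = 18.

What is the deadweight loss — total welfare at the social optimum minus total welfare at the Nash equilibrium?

∂u_i/∂c_i = α_i − 1, so roommate i contributes w_i if α_i > 1, else 0.
α_i > 1 for i ∈ {2}; NE contributions (0, 18), G = 18.
W^NE = Σw_i − G^NE + (Σα_i)·G^NE = 23 + 0.86·18 = 38.48.
Planner: ∂(Σu_j)/∂c_i = Σα_j − 1 = 0.86 > 0, so everyone contributes w_i; G^SO = 23, W^SO = 23 + 0.86·23 = 42.78.
Deadweight loss = 4.3.

4.3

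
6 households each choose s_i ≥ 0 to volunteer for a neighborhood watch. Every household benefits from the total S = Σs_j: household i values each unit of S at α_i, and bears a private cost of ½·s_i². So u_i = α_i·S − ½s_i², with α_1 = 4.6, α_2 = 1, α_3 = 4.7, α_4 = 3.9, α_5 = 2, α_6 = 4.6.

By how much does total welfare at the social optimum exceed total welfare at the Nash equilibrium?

Household i's FOC: ∂u_i/∂s_i = α_i − s_i = 0, so s_i* = α_i.
NE contributions = (4.6, 1, 4.7, 3.9, 2, 4.6); S = 20.8.
W^NE = (Σα)·S − ½Σα_i² = 20.8² − ½·84.62 = 390.33.
Planner sets s_i = Σα_j = 20.8 for every i, so S^SO = 6·20.8 = 124.8.
W^SO = (Σα)·S^SO − ½·6·(Σα)² = (6/2)·20.8² = 1297.92.
Deadweight loss = W^SO − W^NE = 907.59.

907.59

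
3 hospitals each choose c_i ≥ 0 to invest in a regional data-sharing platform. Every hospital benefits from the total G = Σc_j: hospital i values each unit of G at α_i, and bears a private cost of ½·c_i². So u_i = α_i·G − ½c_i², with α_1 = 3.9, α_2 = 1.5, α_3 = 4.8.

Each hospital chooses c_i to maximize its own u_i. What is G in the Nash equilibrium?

10.2

Hospital i's FOC: ∂u_i/∂c_i = α_i − c_i = 0, so c_i* = α_i.
NE contributions = (3.9, 1.5, 4.8); G = 10.2.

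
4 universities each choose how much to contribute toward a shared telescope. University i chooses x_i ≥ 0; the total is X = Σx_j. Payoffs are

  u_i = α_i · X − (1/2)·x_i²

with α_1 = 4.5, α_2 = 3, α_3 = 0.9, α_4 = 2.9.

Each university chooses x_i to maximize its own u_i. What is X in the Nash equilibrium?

University i's FOC: ∂u_i/∂x_i = α_i − x_i = 0, so x_i* = α_i.
NE contributions = (4.5, 3, 0.9, 2.9); X = 11.3.

11.3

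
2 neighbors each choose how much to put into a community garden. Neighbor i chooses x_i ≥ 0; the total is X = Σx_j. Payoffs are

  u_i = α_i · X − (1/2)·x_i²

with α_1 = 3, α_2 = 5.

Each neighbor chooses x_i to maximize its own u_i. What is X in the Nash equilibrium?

Neighbor i's FOC: ∂u_i/∂x_i = α_i − x_i = 0, so x_i* = α_i.
NE contributions = (3, 5); X = 8.

8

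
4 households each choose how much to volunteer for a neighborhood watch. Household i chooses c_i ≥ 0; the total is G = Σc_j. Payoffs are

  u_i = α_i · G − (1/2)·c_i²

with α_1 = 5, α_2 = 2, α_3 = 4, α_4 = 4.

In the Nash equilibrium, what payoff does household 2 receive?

Household i's FOC: ∂u_i/∂c_i = α_i − c_i = 0, so c_i* = α_i.
NE contributions = (5, 2, 4, 4); G = 15.
u_2 = α_2·G − ½·(c_2)² = 2·15 − ½·2² = 28.

28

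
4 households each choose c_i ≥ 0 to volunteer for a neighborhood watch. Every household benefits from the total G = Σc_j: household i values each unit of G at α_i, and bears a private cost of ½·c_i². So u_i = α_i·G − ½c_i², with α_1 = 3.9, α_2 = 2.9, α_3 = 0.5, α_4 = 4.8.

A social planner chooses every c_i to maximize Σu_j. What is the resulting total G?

48.4

Planner FOC: ∂(Σu_j)/∂c_i = (Σα_j) − c_i = 0, so c_i^SO = Σα_j = 12.1 for every i; G^SO = 48.4.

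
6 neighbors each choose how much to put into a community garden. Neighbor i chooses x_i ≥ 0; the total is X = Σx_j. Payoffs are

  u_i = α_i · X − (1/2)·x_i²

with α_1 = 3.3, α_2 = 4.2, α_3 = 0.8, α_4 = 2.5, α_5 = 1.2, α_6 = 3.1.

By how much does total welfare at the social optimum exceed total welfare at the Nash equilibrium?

479.255

Neighbor i's FOC: ∂u_i/∂x_i = α_i − x_i = 0, so x_i* = α_i.
NE contributions = (3.3, 4.2, 0.8, 2.5, 1.2, 3.1); X = 15.1.
W^NE = (Σα)·X − ½Σα_i² = 15.1² − ½·46.47 = 204.775.
Planner sets x_i = Σα_j = 15.1 for every i, so X^SO = 6·15.1 = 90.6.
W^SO = (Σα)·X^SO − ½·6·(Σα)² = (6/2)·15.1² = 684.03.
Deadweight loss = W^SO − W^NE = 479.255.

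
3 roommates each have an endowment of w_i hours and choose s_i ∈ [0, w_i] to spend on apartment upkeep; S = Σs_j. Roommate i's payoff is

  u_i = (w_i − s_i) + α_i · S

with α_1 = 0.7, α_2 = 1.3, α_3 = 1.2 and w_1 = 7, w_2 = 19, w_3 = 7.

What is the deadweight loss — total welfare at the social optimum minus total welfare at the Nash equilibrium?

∂u_i/∂s_i = α_i − 1, so roommate i contributes w_i if α_i > 1, else 0.
α_i > 1 for i ∈ {2, 3}; NE contributions (0, 19, 7), S = 26.
W^NE = Σw_i − S^NE + (Σα_i)·S^NE = 33 + 2.2·26 = 90.2.
Planner: ∂(Σu_j)/∂s_i = Σα_j − 1 = 2.2 > 0, so everyone contributes w_i; S^SO = 33, W^SO = 33 + 2.2·33 = 105.6.
Deadweight loss = 15.4.

15.4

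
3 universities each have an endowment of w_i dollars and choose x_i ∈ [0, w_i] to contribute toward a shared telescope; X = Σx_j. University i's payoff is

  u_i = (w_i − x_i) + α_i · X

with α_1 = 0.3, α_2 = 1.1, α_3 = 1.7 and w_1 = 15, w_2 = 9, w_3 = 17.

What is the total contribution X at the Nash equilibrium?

26

∂u_i/∂x_i = α_i − 1, so university i contributes w_i if α_i > 1, else 0.
α_i > 1 for i ∈ {2, 3}; NE contributions (0, 9, 17), X = 26.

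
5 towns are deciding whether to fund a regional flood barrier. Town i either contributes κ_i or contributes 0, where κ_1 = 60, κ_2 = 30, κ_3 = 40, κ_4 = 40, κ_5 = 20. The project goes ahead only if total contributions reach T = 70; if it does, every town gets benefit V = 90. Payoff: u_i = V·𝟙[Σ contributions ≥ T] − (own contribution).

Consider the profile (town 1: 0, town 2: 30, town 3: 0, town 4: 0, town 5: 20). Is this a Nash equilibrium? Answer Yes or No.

Total = 50 < 70: not provided.
Town 1 (pledges 0, payoff 0): pledging 60 → total 110, payoff 30. Profitable deviation.

No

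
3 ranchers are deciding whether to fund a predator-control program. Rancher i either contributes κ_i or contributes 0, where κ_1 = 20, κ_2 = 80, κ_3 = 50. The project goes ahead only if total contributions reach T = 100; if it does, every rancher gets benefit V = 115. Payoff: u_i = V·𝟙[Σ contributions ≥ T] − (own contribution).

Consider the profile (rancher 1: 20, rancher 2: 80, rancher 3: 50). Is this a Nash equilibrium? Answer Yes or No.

Total = 150 ≥ 100: provided.
Rancher 1 (pledges 20, payoff 95): dropping to 0 → total 130, payoff 115. Profitable deviation.

No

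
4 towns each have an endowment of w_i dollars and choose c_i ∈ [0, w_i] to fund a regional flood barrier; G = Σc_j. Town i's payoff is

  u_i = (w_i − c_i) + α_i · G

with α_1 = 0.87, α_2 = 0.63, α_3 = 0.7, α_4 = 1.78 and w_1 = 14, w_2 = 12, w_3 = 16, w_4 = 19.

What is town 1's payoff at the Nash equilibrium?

30.53

∂u_i/∂c_i = α_i − 1, so town i contributes w_i if α_i > 1, else 0.
α_i > 1 for i ∈ {4}; NE contributions (0, 0, 0, 19), G = 19.
u_1 = (14 − 0) + 0.87·19 = 30.53.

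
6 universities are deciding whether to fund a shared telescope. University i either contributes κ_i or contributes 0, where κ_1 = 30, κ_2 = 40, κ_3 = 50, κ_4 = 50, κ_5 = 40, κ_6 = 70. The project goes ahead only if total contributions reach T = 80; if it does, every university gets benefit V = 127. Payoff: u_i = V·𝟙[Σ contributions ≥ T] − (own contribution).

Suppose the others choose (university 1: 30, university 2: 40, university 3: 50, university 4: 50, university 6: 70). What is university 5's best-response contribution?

0

Others' total = 240 ≥ 80; contributing adds cost 40 for no extra benefit.
Best response: 0.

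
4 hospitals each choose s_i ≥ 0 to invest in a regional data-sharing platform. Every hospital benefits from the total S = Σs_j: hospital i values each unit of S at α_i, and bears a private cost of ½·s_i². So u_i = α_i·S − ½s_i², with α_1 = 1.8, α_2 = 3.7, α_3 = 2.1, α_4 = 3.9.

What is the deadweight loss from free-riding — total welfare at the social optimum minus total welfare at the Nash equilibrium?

150.525

Hospital i's FOC: ∂u_i/∂s_i = α_i − s_i = 0, so s_i* = α_i.
NE contributions = (1.8, 3.7, 2.1, 3.9); S = 11.5.
W^NE = (Σα)·S − ½Σα_i² = 11.5² − ½·36.55 = 113.975.
Planner sets s_i = Σα_j = 11.5 for every i, so S^SO = 4·11.5 = 46.
W^SO = (Σα)·S^SO − ½·4·(Σα)² = (4/2)·11.5² = 264.5.
Deadweight loss = W^SO − W^NE = 150.525.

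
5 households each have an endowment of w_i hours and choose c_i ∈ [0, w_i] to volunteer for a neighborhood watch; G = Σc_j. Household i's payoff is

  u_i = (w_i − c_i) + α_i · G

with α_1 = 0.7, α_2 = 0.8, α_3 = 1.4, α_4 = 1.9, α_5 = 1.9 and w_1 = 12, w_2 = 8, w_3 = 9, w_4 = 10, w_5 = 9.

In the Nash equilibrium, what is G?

28

∂u_i/∂c_i = α_i − 1, so household i contributes w_i if α_i > 1, else 0.
α_i > 1 for i ∈ {3, 4, 5}; NE contributions (0, 0, 9, 10, 9), G = 28.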